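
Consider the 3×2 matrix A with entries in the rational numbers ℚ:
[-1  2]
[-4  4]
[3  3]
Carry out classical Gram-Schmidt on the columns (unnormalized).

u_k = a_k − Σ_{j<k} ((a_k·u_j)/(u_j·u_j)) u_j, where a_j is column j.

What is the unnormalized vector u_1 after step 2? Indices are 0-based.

Step 1: u_0 = a_0 = (-1, -4, 3).
Step 2: u_1 = a_1 − (-9/26)·u_0 = (43/26, 34/13, 105/26).

u_1 = (43/26, 34/13, 105/26)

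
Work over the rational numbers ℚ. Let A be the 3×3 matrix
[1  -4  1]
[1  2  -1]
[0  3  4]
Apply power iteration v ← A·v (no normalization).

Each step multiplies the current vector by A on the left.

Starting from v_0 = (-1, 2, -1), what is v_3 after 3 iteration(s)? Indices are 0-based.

v_3 = (12, -52, 68)

v_0 = (-1, 2, -1).
v_1 = A·v_0 = (-10, 4, 2).
v_2 = A·v_1 = (-24, -4, 20).
v_3 = A·v_2 = (12, -52, 68).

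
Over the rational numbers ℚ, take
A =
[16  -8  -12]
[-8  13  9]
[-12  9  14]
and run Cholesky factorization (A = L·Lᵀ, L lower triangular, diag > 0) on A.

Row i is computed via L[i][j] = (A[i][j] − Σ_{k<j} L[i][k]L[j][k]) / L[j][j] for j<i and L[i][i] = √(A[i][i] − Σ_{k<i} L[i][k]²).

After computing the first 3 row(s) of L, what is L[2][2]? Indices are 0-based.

Step 1: L[0][0] = √(16) = 4.
  L[1][0] = (-8) / L[0][0] = -2.
Step 2: L[1][1] = √(9) = 3.
  L[2][0] = (-12) / L[0][0] = -3.
  L[2][1] = (3) / L[1][1] = 1.
Step 3: L[2][2] = √(4) = 2.

L[2][2] = 2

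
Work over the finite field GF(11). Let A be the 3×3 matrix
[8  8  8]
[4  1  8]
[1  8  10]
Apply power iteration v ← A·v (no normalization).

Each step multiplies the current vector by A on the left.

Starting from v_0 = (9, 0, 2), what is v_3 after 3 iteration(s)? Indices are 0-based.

v_0 = (9, 0, 2).
v_1 = A·v_0 = (0, 8, 7).
v_2 = A·v_1 = (10, 9, 2).
v_3 = A·v_2 = (3, 10, 3).

v_3 = (3, 10, 3)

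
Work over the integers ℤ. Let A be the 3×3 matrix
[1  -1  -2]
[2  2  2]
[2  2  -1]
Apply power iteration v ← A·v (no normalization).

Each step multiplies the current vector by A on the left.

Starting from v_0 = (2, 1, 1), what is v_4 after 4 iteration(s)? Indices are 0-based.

v_0 = (2, 1, 1).
v_1 = A·v_0 = (-1, 8, 5).
v_2 = A·v_1 = (-19, 24, 9).
v_3 = A·v_2 = (-61, 28, 1).
v_4 = A·v_3 = (-91, -64, -67).

v_4 = (-91, -64, -67)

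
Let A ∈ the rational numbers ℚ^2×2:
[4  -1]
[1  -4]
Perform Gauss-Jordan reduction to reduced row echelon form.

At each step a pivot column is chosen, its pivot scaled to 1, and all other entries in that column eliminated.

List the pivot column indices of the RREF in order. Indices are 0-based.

pivot columns: 0, 1

step 1: normalize row 0 (÷4) = (1, -1/4)
  row 1: subtract 1×row0 = (0, -15/4)
step 2: normalize row 1 (÷-15/4) = (0, 1)
  row 0: subtract -1/4×row1 = (1, 0)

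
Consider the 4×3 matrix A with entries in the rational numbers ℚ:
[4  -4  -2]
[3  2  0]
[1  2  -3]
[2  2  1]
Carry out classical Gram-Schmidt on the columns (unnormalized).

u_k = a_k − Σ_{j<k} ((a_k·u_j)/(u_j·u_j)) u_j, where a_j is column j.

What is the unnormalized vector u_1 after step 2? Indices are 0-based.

u_1 = (-52/15, 12/5, 32/15, 34/15)

Step 1: u_0 = a_0 = (4, 3, 1, 2).
Step 2: u_1 = a_1 − (-2/15)·u_0 = (-52/15, 12/5, 32/15, 34/15).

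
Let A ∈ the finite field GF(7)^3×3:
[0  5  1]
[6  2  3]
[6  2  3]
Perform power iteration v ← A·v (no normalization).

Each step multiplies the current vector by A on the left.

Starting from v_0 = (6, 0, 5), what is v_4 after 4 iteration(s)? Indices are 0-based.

v_4 = (1, 0, 0)

v_0 = (6, 0, 5).
v_1 = A·v_0 = (5, 2, 2).
v_2 = A·v_1 = (5, 5, 5).
v_3 = A·v_2 = (2, 6, 6).
v_4 = A·v_3 = (1, 0, 0).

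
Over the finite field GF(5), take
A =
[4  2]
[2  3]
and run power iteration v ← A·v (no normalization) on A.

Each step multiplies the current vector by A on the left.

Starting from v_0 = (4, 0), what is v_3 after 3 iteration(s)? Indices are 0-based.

v_0 = (4, 0).
v_1 = A·v_0 = (1, 3).
v_2 = A·v_1 = (0, 1).
v_3 = A·v_2 = (2, 3).

v_3 = (2, 3)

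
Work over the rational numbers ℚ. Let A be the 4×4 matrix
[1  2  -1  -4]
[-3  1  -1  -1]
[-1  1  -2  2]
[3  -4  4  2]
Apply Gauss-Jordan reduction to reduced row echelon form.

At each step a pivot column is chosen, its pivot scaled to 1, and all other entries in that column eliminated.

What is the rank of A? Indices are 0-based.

[1] R0 /= 1  ⇒  (1, 2, -1, -4)
     R1 -= -3·R0  ⇒  (0, 7, -4, -13)
     R2 -= -1·R0  ⇒  (0, 3, -3, -2)
     R3 -= 3·R0  ⇒  (0, -10, 7, 14)
[2] R1 /= 7  ⇒  (0, 1, -4/7, -13/7)
     R0 -= 2·R1  ⇒  (1, 0, 1/7, -2/7)
     R2 -= 3·R1  ⇒  (0, 0, -9/7, 25/7)
     R3 -= -10·R1  ⇒  (0, 0, 9/7, -32/7)
[3] R2 /= -9/7  ⇒  (0, 0, 1, -25/9)
     R0 -= 1/7·R2  ⇒  (1, 0, 0, 1/9)
     R1 -= -4/7·R2  ⇒  (0, 1, 0, -31/9)
     R3 -= 9/7·R2  ⇒  (0, 0, 0, -1)
[4] R3 /= -1  ⇒  (0, 0, 0, 1)
     R0 -= 1/9·R3  ⇒  (1, 0, 0, 0)
     R1 -= -31/9·R3  ⇒  (0, 1, 0, 0)
     R2 -= -25/9·R3  ⇒  (0, 0, 1, 0)

rank = 4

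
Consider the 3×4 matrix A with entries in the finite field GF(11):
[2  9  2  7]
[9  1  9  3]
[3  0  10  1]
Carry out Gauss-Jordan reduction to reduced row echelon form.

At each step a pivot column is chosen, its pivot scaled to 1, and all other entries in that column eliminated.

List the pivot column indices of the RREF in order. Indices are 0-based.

step 1: normalize row 0 (÷2) = (1, 10, 1, 9)
  row 1: subtract 9×row0 = (0, 10, 0, 10)
  row 2: subtract 3×row0 = (0, 3, 7, 7)
step 2: normalize row 1 (÷10) = (0, 1, 0, 1)
  row 0: subtract 10×row1 = (1, 0, 1, 10)
  row 2: subtract 3×row1 = (0, 0, 7, 4)
step 3: normalize row 2 (÷7) = (0, 0, 1, 10)
  row 0: subtract 1×row2 = (1, 0, 0, 0)

pivot columns: 0, 1, 2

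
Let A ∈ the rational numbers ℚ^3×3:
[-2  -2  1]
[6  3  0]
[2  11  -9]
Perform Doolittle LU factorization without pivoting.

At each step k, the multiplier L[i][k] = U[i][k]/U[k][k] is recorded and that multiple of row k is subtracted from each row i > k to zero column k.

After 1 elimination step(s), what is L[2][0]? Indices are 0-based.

L[2][0] = -1

k=0: U[0][0]=-2
  eliminate (1,0): mult=-3, new row 1: (0, -3, 3); set L[1][0]=-3
  eliminate (2,0): mult=-1, new row 2: (0, 9, -8); set L[2][0]=-1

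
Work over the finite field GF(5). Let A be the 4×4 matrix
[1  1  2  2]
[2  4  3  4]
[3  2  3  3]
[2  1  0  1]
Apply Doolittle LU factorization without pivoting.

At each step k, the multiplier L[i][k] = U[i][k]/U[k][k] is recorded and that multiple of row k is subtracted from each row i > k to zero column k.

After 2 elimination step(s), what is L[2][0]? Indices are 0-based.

L[2][0] = 3

[col 0] pivot 1
  R1 -= 2*R0 → (0, 2, 4, 0)  (L[1][0] := 2)
  R2 -= 3*R0 → (0, 4, 2, 2)  (L[2][0] := 3)
  R3 -= 2*R0 → (0, 4, 1, 2)  (L[3][0] := 2)
[col 1] pivot 2
  R2 -= 2*R1 → (0, 0, 4, 2)  (L[2][1] := 2)
  R3 -= 2*R1 → (0, 0, 3, 2)  (L[3][1] := 2)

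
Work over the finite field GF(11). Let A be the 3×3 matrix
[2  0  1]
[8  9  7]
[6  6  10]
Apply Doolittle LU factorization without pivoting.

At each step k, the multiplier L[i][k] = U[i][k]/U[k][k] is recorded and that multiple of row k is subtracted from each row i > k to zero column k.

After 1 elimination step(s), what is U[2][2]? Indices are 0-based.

U[2][2] = 7

[col 0] pivot 2
  R1 -= 4*R0 → (0, 9, 3)  (L[1][0] := 4)
  R2 -= 3*R0 → (0, 6, 7)  (L[2][0] := 3)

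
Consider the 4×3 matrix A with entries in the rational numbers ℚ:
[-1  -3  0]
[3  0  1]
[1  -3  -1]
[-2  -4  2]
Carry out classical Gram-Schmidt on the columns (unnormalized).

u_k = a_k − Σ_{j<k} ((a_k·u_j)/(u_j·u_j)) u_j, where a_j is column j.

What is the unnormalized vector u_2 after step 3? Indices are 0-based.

u_2 = (-205/446, 265/223, -595/446, 300/223)

Step 1: u_0 = a_0 = (-1, 3, 1, -2).
Step 2: u_1 = a_1 − (8/15)·u_0 = (-37/15, -8/5, -53/15, -44/15).
Step 3: u_2 = a_2 − (-2/15)·u_0 − (-59/446)·u_1 = (-205/446, 265/223, -595/446, 300/223).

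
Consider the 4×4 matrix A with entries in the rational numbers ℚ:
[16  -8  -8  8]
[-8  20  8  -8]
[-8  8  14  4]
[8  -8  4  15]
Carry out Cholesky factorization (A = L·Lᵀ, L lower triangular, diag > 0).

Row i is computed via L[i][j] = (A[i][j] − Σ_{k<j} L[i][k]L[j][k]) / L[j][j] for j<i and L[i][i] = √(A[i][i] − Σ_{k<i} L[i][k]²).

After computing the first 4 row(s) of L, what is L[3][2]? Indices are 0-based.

L[3][2] = 3

Step 1: L[0][0] = √(16) = 4.
  L[1][0] = (-8) / L[0][0] = -2.
Step 2: L[1][1] = √(16) = 4.
  L[2][0] = (-8) / L[0][0] = -2.
  L[2][1] = (4) / L[1][1] = 1.
Step 3: L[2][2] = √(9) = 3.
  L[3][0] = (8) / L[0][0] = 2.
  L[3][1] = (-4) / L[1][1] = -1.
  L[3][2] = (9) / L[2][2] = 3.
Step 4: L[3][3] = √(1) = 1.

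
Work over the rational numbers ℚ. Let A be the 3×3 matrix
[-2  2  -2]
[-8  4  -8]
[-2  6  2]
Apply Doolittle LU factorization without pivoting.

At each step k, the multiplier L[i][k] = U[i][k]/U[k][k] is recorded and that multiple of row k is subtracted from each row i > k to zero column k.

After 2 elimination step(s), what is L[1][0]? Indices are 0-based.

k=0: U[0][0]=-2
  eliminate (1,0): mult=4, new row 1: (0, -4, 0); set L[1][0]=4
  eliminate (2,0): mult=1, new row 2: (0, 4, 4); set L[2][0]=1
k=1: U[1][1]=-4
  eliminate (2,1): mult=-1, new row 2: (0, 0, 4); set L[2][1]=-1

L[1][0] = 4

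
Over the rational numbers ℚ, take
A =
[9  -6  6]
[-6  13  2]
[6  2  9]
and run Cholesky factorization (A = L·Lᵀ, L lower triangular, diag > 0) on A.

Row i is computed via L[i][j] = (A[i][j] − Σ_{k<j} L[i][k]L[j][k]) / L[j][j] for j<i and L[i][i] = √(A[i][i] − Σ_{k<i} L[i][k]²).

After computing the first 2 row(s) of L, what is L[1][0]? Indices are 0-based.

L[1][0] = -2

Step 1: L[0][0] = √(9) = 3.
  L[1][0] = (-6) / L[0][0] = -2.
Step 2: L[1][1] = √(9) = 3.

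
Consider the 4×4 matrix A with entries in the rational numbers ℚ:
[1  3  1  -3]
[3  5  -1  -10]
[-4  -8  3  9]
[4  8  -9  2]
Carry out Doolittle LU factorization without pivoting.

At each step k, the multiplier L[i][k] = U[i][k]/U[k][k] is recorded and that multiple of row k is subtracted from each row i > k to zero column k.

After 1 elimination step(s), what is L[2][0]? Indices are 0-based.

Step 1: pivot at (0,0) is 1.
  row1 ← row1 − (3)·row0  ⇒  L[1][0]=3, U row1=(0, -4, -4, -1)
  row2 ← row2 − (-4)·row0  ⇒  L[2][0]=-4, U row2=(0, 4, 7, -3)
  row3 ← row3 − (4)·row0  ⇒  L[3][0]=4, U row3=(0, -4, -13, 14)

L[2][0] = -4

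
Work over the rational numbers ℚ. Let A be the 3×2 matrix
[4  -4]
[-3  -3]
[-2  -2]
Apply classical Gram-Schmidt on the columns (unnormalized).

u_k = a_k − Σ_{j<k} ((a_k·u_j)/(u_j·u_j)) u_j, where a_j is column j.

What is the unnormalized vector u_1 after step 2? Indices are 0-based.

u_1 = (-104/29, -96/29, -64/29)

Step 1: u_0 = a_0 = (4, -3, -2).
Step 2: u_1 = a_1 − (-3/29)·u_0 = (-104/29, -96/29, -64/29).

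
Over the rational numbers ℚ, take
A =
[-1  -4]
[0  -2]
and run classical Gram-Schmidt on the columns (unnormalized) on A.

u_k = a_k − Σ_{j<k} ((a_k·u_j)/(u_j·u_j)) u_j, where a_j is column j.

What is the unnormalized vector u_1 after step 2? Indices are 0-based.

u_1 = (0, -2)

Step 1: u_0 = a_0 = (-1, 0).
Step 2: u_1 = a_1 − (4)·u_0 = (0, -2).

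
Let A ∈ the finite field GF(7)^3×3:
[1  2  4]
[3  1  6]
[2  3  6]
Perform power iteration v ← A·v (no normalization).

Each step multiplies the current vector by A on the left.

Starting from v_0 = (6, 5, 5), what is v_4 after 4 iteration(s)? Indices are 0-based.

v_4 = (6, 1, 2)

v_0 = (6, 5, 5).
v_1 = A·v_0 = (1, 4, 1).
v_2 = A·v_1 = (6, 6, 6).
v_3 = A·v_2 = (0, 4, 3).
v_4 = A·v_3 = (6, 1, 2).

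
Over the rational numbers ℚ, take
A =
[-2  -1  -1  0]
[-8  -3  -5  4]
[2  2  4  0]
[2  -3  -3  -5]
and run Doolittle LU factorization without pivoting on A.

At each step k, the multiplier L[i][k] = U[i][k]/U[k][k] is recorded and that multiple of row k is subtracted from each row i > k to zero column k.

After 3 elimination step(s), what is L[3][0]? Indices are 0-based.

Step 1: pivot at (0,0) is -2.
  row1 ← row1 − (4)·row0  ⇒  L[1][0]=4, U row1=(0, 1, -1, 4)
  row2 ← row2 − (-1)·row0  ⇒  L[2][0]=-1, U row2=(0, 1, 3, 0)
  row3 ← row3 − (-1)·row0  ⇒  L[3][0]=-1, U row3=(0, -4, -4, -5)
Step 2: pivot at (1,1) is 1.
  row2 ← row2 − (1)·row1  ⇒  L[2][1]=1, U row2=(0, 0, 4, -4)
  row3 ← row3 − (-4)·row1  ⇒  L[3][1]=-4, U row3=(0, 0, -8, 11)
Step 3: pivot at (2,2) is 4.
  row3 ← row3 − (-2)·row2  ⇒  L[3][2]=-2, U row3=(0, 0, 0, 3)

L[3][0] = -1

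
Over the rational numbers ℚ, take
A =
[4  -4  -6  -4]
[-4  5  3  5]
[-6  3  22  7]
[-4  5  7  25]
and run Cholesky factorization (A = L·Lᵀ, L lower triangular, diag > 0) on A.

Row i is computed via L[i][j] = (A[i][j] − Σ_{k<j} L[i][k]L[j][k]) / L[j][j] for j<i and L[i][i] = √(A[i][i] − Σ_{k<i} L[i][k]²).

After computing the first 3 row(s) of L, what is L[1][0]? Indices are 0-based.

L[1][0] = -2

Step 1: L[0][0] = √(4) = 2.
  L[1][0] = (-4) / L[0][0] = -2.
Step 2: L[1][1] = √(1) = 1.
  L[2][0] = (-6) / L[0][0] = -3.
  L[2][1] = (-3) / L[1][1] = -3.
Step 3: L[2][2] = √(4) = 2.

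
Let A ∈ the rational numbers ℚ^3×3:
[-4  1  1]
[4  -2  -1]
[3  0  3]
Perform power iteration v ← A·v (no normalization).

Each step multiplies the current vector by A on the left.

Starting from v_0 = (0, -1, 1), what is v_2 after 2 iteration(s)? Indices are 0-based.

v_2 = (4, -5, 9)

v_0 = (0, -1, 1).
v_1 = A·v_0 = (0, 1, 3).
v_2 = A·v_1 = (4, -5, 9).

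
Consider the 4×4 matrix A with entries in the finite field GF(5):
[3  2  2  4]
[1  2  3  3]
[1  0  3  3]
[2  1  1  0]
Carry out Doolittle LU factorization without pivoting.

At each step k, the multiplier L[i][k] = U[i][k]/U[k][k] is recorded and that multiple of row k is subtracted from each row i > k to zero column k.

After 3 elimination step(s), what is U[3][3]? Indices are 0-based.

Step 1: pivot at (0,0) is 3.
  row1 ← row1 − (2)·row0  ⇒  L[1][0]=2, U row1=(0, 3, 4, 0)
  row2 ← row2 − (2)·row0  ⇒  L[2][0]=2, U row2=(0, 1, 4, 0)
  row3 ← row3 − (4)·row0  ⇒  L[3][0]=4, U row3=(0, 3, 3, 4)
Step 2: pivot at (1,1) is 3.
  row2 ← row2 − (2)·row1  ⇒  L[2][1]=2, U row2=(0, 0, 1, 0)
  row3 ← row3 − (1)·row1  ⇒  L[3][1]=1, U row3=(0, 0, 4, 4)
Step 3: pivot at (2,2) is 1.
  row3 ← row3 − (4)·row2  ⇒  L[3][2]=4, U row3=(0, 0, 0, 4)

U[3][3] = 4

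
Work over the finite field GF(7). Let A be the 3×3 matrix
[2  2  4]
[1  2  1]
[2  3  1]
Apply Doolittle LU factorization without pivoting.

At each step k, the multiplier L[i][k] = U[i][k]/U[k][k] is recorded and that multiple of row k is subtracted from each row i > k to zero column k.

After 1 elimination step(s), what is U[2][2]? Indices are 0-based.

Step 1: pivot at (0,0) is 2.
  row1 ← row1 − (4)·row0  ⇒  L[1][0]=4, U row1=(0, 1, 6)
  row2 ← row2 − (1)·row0  ⇒  L[2][0]=1, U row2=(0, 1, 4)

U[2][2] = 4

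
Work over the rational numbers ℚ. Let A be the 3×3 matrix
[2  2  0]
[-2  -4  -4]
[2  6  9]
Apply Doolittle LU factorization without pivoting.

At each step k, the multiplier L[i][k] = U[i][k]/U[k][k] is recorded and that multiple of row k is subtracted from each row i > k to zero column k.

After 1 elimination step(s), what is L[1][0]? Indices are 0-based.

L[1][0] = -1

Step 1: pivot at (0,0) is 2.
  row1 ← row1 − (-1)·row0  ⇒  L[1][0]=-1, U row1=(0, -2, -4)
  row2 ← row2 − (1)·row0  ⇒  L[2][0]=1, U row2=(0, 4, 9)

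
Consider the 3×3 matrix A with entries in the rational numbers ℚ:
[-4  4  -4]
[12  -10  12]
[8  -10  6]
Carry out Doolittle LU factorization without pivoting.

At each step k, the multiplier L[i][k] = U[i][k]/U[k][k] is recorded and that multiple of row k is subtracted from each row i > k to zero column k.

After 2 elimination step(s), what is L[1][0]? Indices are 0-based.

L[1][0] = -3

[col 0] pivot -4
  R1 -= -3*R0 → (0, 2, 0)  (L[1][0] := -3)
  R2 -= -2*R0 → (0, -2, -2)  (L[2][0] := -2)
[col 1] pivot 2
  R2 -= -1*R1 → (0, 0, -2)  (L[2][1] := -1)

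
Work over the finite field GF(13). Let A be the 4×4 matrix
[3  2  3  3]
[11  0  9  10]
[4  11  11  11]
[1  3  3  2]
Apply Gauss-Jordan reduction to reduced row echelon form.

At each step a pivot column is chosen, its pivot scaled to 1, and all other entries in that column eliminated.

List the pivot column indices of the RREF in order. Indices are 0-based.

pivot columns: 0, 1, 2, 3

pivot(0,0)=3: scale R0 → (1, 5, 1, 1)
  clear (1,0): R1 −= (11)R0 → (0, 10, 11, 12)
  clear (2,0): R2 −= (4)R0 → (0, 4, 7, 7)
  clear (3,0): R3 −= (1)R0 → (0, 11, 2, 1)
pivot(1,1)=10: scale R1 → (0, 1, 5, 9)
  clear (0,1): R0 −= (5)R1 → (1, 0, 2, 8)
  clear (2,1): R2 −= (4)R1 → (0, 0, 0, 10)
  clear (3,1): R3 −= (11)R1 → (0, 0, 12, 6)
pivot(2,2): swap R2↔R3
pivot(2,2)=12: scale R2 → (0, 0, 1, 7)
  clear (0,2): R0 −= (2)R2 → (1, 0, 0, 7)
  clear (1,2): R1 −= (5)R2 → (0, 1, 0, 0)
pivot(3,3)=10: scale R3 → (0, 0, 0, 1)
  clear (0,3): R0 −= (7)R3 → (1, 0, 0, 0)
  clear (2,3): R2 −= (7)R3 → (0, 0, 1, 0)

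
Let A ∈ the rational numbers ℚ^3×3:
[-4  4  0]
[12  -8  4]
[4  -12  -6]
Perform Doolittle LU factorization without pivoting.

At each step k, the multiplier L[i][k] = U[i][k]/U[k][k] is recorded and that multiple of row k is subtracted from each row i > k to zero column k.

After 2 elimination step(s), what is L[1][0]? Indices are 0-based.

L[1][0] = -3

Step 1: pivot at (0,0) is -4.
  row1 ← row1 − (-3)·row0  ⇒  L[1][0]=-3, U row1=(0, 4, 4)
  row2 ← row2 − (-1)·row0  ⇒  L[2][0]=-1, U row2=(0, -8, -6)
Step 2: pivot at (1,1) is 4.
  row2 ← row2 − (-2)·row1  ⇒  L[2][1]=-2, U row2=(0, 0, 2)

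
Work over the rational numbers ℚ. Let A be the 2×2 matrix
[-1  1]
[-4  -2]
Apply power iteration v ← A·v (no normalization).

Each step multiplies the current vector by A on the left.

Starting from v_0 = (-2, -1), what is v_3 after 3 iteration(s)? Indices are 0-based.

v_0 = (-2, -1).
v_1 = A·v_0 = (1, 10).
v_2 = A·v_1 = (9, -24).
v_3 = A·v_2 = (-33, 12).

v_3 = (-33, 12)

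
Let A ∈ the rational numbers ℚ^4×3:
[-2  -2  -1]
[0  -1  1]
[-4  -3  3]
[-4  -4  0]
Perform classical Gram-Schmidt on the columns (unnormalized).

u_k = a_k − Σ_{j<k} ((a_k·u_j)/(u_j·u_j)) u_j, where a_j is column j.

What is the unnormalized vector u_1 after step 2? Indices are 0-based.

Step 1: u_0 = a_0 = (-2, 0, -4, -4).
Step 2: u_1 = a_1 − (8/9)·u_0 = (-2/9, -1, 5/9, -4/9).

u_1 = (-2/9, -1, 5/9, -4/9)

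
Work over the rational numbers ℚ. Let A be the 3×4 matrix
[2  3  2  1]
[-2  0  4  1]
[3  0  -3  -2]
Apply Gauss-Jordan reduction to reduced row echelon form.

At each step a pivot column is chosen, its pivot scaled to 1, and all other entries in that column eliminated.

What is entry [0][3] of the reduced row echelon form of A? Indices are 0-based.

M[0][3] = -5/6

step 1: normalize row 0 (÷2) = (1, 3/2, 1, 1/2)
  row 1: subtract -2×row0 = (0, 3, 6, 2)
  row 2: subtract 3×row0 = (0, -9/2, -6, -7/2)
step 2: normalize row 1 (÷3) = (0, 1, 2, 2/3)
  row 0: subtract 3/2×row1 = (1, 0, -2, -1/2)
  row 2: subtract -9/2×row1 = (0, 0, 3, -1/2)
step 3: normalize row 2 (÷3) = (0, 0, 1, -1/6)
  row 0: subtract -2×row2 = (1, 0, 0, -5/6)
  row 1: subtract 2×row2 = (0, 1, 0, 1)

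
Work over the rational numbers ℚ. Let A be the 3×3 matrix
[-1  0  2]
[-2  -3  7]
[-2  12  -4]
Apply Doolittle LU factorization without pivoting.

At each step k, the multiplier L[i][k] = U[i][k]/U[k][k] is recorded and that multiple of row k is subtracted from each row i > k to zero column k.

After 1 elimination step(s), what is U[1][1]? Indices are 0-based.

[col 0] pivot -1
  R1 -= 2*R0 → (0, -3, 3)  (L[1][0] := 2)
  R2 -= 2*R0 → (0, 12, -8)  (L[2][0] := 2)

U[1][1] = -3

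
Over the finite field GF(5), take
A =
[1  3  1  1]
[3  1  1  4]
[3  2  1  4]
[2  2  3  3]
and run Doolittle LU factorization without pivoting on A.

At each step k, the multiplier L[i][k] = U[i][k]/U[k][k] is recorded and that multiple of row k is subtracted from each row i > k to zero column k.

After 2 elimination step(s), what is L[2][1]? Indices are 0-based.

L[2][1] = 4

Step 1: pivot at (0,0) is 1.
  row1 ← row1 − (3)·row0  ⇒  L[1][0]=3, U row1=(0, 2, 3, 1)
  row2 ← row2 − (3)·row0  ⇒  L[2][0]=3, U row2=(0, 3, 3, 1)
  row3 ← row3 − (2)·row0  ⇒  L[3][0]=2, U row3=(0, 1, 1, 1)
Step 2: pivot at (1,1) is 2.
  row2 ← row2 − (4)·row1  ⇒  L[2][1]=4, U row2=(0, 0, 1, 2)
  row3 ← row3 − (3)·row1  ⇒  L[3][1]=3, U row3=(0, 0, 2, 3)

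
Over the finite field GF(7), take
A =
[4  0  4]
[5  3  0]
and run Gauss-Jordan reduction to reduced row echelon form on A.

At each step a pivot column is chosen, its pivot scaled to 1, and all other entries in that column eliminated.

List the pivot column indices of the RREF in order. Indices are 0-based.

pivot columns: 0, 1

step 1: normalize row 0 (÷4) = (1, 0, 1)
  row 1: subtract 5×row0 = (0, 3, 2)
step 2: normalize row 1 (÷3) = (0, 1, 3)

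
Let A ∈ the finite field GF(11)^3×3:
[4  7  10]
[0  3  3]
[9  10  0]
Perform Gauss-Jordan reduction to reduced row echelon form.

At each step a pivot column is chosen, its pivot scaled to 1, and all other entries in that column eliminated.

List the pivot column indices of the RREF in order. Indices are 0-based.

step 1: normalize row 0 (÷4) = (1, 10, 8)
  row 2: subtract 9×row0 = (0, 8, 5)
step 2: normalize row 1 (÷3) = (0, 1, 1)
  row 0: subtract 10×row1 = (1, 0, 9)
  row 2: subtract 8×row1 = (0, 0, 8)
step 3: normalize row 2 (÷8) = (0, 0, 1)
  row 0: subtract 9×row2 = (1, 0, 0)
  row 1: subtract 1×row2 = (0, 1, 0)

pivot columns: 0, 1, 2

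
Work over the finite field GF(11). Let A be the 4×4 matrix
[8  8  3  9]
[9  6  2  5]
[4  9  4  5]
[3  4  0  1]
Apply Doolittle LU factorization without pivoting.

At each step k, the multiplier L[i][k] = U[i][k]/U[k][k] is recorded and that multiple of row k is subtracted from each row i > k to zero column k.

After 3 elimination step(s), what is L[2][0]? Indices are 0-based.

[col 0] pivot 8
  R1 -= 8*R0 → (0, 8, 0, 10)  (L[1][0] := 8)
  R2 -= 6*R0 → (0, 5, 8, 6)  (L[2][0] := 6)
  R3 -= 10*R0 → (0, 1, 3, 10)  (L[3][0] := 10)
[col 1] pivot 8
  R2 -= 2*R1 → (0, 0, 8, 8)  (L[2][1] := 2)
  R3 -= 7*R1 → (0, 0, 3, 6)  (L[3][1] := 7)
[col 2] pivot 8
  R3 -= 10*R2 → (0, 0, 0, 3)  (L[3][2] := 10)

L[2][0] = 6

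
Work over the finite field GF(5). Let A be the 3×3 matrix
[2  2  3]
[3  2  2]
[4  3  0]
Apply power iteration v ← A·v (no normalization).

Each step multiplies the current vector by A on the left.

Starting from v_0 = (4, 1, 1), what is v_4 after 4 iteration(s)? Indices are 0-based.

v_4 = (3, 4, 1)

v_0 = (4, 1, 1).
v_1 = A·v_0 = (3, 1, 4).
v_2 = A·v_1 = (0, 4, 0).
v_3 = A·v_2 = (3, 3, 2).
v_4 = A·v_3 = (3, 4, 1).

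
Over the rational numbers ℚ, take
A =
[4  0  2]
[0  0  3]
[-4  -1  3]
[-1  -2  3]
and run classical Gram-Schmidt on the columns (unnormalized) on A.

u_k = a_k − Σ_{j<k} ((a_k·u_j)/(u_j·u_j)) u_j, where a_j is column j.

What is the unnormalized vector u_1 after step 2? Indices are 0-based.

Step 1: u_0 = a_0 = (4, 0, -4, -1).
Step 2: u_1 = a_1 − (2/11)·u_0 = (-8/11, 0, -3/11, -20/11).

u_1 = (-8/11, 0, -3/11, -20/11)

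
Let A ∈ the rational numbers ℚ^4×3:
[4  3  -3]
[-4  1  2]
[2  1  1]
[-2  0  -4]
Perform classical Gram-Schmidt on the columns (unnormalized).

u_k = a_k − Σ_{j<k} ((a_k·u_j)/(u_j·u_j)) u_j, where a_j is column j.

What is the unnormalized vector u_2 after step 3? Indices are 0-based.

Step 1: u_0 = a_0 = (4, -4, 2, -2).
Step 2: u_1 = a_1 − (1/4)·u_0 = (2, 2, 1/2, 1/2).
Step 3: u_2 = a_2 − (-1/4)·u_0 − (-7/17)·u_1 = (-20/17, 31/17, 29/17, -73/17).

u_2 = (-20/17, 31/17, 29/17, -73/17)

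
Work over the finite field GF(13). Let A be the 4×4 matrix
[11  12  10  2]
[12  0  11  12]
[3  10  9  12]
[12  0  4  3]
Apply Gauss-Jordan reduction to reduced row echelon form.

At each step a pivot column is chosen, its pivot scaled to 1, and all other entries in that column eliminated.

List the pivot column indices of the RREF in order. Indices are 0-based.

step 1: normalize row 0 (÷11) = (1, 7, 8, 12)
  row 1: subtract 12×row0 = (0, 7, 6, 11)
  row 2: subtract 3×row0 = (0, 2, 11, 2)
  row 3: subtract 12×row0 = (0, 7, 12, 2)
step 2: normalize row 1 (÷7) = (0, 1, 12, 9)
  row 0: subtract 7×row1 = (1, 0, 2, 1)
  row 2: subtract 2×row1 = (0, 0, 0, 10)
  row 3: subtract 7×row1 = (0, 0, 6, 4)
step 3: exchange rows 2,3
step 3: normalize row 2 (÷6) = (0, 0, 1, 5)
  row 0: subtract 2×row2 = (1, 0, 0, 4)
  row 1: subtract 12×row2 = (0, 1, 0, 1)
step 4: normalize row 3 (÷10) = (0, 0, 0, 1)
  row 0: subtract 4×row3 = (1, 0, 0, 0)
  row 1: subtract 1×row3 = (0, 1, 0, 0)
  row 2: subtract 5×row3 = (0, 0, 1, 0)

pivot columns: 0, 1, 2, 3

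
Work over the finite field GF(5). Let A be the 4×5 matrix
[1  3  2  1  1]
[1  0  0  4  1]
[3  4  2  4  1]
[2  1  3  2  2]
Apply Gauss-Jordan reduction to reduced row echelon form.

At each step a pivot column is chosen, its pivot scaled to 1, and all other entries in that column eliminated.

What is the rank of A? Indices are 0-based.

rank = 4

pivot(0,0)=1: scale R0 → (1, 3, 2, 1, 1)
  clear (1,0): R1 −= (1)R0 → (0, 2, 3, 3, 0)
  clear (2,0): R2 −= (3)R0 → (0, 0, 1, 1, 3)
  clear (3,0): R3 −= (2)R0 → (0, 0, 4, 0, 0)
pivot(1,1)=2: scale R1 → (0, 1, 4, 4, 0)
  clear (0,1): R0 −= (3)R1 → (1, 0, 0, 4, 1)
pivot(2,2)=1: scale R2 → (0, 0, 1, 1, 3)
  clear (1,2): R1 −= (4)R2 → (0, 1, 0, 0, 3)
  clear (3,2): R3 −= (4)R2 → (0, 0, 0, 1, 3)
pivot(3,3)=1: scale R3 → (0, 0, 0, 1, 3)
  clear (0,3): R0 −= (4)R3 → (1, 0, 0, 0, 4)
  clear (2,3): R2 −= (1)R3 → (0, 0, 1, 0, 0)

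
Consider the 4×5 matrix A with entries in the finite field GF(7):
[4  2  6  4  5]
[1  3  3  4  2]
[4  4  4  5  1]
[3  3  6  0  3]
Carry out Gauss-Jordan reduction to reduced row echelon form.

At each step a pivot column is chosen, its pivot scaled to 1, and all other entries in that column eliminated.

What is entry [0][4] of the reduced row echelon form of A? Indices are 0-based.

M[0][4] = 5

[1] R0 /= 4  ⇒  (1, 4, 5, 1, 3)
     R1 -= 1·R0  ⇒  (0, 6, 5, 3, 6)
     R2 -= 4·R0  ⇒  (0, 2, 5, 1, 3)
     R3 -= 3·R0  ⇒  (0, 5, 5, 4, 1)
[2] R1 /= 6  ⇒  (0, 1, 2, 4, 1)
     R0 -= 4·R1  ⇒  (1, 0, 4, 6, 6)
     R2 -= 2·R1  ⇒  (0, 0, 1, 0, 1)
     R3 -= 5·R1  ⇒  (0, 0, 2, 5, 3)
[3] R2 /= 1  ⇒  (0, 0, 1, 0, 1)
     R0 -= 4·R2  ⇒  (1, 0, 0, 6, 2)
     R1 -= 2·R2  ⇒  (0, 1, 0, 4, 6)
     R3 -= 2·R2  ⇒  (0, 0, 0, 5, 1)
[4] R3 /= 5  ⇒  (0, 0, 0, 1, 3)
     R0 -= 6·R3  ⇒  (1, 0, 0, 0, 5)
     R1 -= 4·R3  ⇒  (0, 1, 0, 0, 1)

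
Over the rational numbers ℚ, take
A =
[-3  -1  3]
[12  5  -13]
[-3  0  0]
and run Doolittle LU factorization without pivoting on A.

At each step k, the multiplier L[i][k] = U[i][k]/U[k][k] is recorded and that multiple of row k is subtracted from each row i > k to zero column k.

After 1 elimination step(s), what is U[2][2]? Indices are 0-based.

Step 1: pivot at (0,0) is -3.
  row1 ← row1 − (-4)·row0  ⇒  L[1][0]=-4, U row1=(0, 1, -1)
  row2 ← row2 − (1)·row0  ⇒  L[2][0]=1, U row2=(0, 1, -3)

U[2][2] = -3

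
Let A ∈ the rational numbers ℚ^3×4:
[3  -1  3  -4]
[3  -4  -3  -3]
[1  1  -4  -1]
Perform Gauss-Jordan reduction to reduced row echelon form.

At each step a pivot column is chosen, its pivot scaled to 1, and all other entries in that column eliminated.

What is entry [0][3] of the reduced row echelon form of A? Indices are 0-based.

pivot(0,0)=3: scale R0 → (1, -1/3, 1, -4/3)
  clear (1,0): R1 −= (3)R0 → (0, -3, -6, 1)
  clear (2,0): R2 −= (1)R0 → (0, 4/3, -5, 1/3)
pivot(1,1)=-3: scale R1 → (0, 1, 2, -1/3)
  clear (0,1): R0 −= (-1/3)R1 → (1, 0, 5/3, -13/9)
  clear (2,1): R2 −= (4/3)R1 → (0, 0, -23/3, 7/9)
pivot(2,2)=-23/3: scale R2 → (0, 0, 1, -7/69)
  clear (0,2): R0 −= (5/3)R2 → (1, 0, 0, -88/69)
  clear (1,2): R1 −= (2)R2 → (0, 1, 0, -3/23)

M[0][3] = -88/69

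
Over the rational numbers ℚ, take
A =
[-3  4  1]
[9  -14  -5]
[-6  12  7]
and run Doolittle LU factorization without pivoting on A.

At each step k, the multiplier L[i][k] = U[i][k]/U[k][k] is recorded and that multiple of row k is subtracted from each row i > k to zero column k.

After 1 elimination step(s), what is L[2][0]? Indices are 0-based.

L[2][0] = 2

[col 0] pivot -3
  R1 -= -3*R0 → (0, -2, -2)  (L[1][0] := -3)
  R2 -= 2*R0 → (0, 4, 5)  (L[2][0] := 2)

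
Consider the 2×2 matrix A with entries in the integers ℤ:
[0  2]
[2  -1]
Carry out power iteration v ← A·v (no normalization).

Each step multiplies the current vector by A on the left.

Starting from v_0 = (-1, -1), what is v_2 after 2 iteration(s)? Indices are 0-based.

v_2 = (-2, -3)

v_0 = (-1, -1).
v_1 = A·v_0 = (-2, -1).
v_2 = A·v_1 = (-2, -3).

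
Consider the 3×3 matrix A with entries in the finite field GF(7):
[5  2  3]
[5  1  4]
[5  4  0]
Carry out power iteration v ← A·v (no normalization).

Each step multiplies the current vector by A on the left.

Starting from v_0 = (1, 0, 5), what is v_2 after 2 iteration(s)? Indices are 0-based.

v_2 = (4, 5, 4)

v_0 = (1, 0, 5).
v_1 = A·v_0 = (6, 4, 5).
v_2 = A·v_1 = (4, 5, 4).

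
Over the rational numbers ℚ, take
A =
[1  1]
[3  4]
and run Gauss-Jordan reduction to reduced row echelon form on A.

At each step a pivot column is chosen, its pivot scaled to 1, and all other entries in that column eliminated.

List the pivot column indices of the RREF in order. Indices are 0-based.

pivot columns: 0, 1

pivot(0,0)=1: scale R0 → (1, 1)
  clear (1,0): R1 −= (3)R0 → (0, 1)
pivot(1,1)=1: scale R1 → (0, 1)
  clear (0,1): R0 −= (1)R1 → (1, 0)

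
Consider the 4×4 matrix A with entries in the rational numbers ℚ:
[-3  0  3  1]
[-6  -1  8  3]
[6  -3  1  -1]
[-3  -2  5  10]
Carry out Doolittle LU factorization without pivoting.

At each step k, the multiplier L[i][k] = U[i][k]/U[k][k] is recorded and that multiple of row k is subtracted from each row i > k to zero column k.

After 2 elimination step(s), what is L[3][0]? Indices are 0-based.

Step 1: pivot at (0,0) is -3.
  row1 ← row1 − (2)·row0  ⇒  L[1][0]=2, U row1=(0, -1, 2, 1)
  row2 ← row2 − (-2)·row0  ⇒  L[2][0]=-2, U row2=(0, -3, 7, 1)
  row3 ← row3 − (1)·row0  ⇒  L[3][0]=1, U row3=(0, -2, 2, 9)
Step 2: pivot at (1,1) is -1.
  row2 ← row2 − (3)·row1  ⇒  L[2][1]=3, U row2=(0, 0, 1, -2)
  row3 ← row3 − (2)·row1  ⇒  L[3][1]=2, U row3=(0, 0, -2, 7)

L[3][0] = 1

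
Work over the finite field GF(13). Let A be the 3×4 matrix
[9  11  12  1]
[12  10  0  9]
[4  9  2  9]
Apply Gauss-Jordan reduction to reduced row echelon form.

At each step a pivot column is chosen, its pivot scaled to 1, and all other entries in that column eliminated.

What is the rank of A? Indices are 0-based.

step 1: normalize row 0 (÷9) = (1, 7, 10, 3)
  row 1: subtract 12×row0 = (0, 4, 10, 12)
  row 2: subtract 4×row0 = (0, 7, 1, 10)
step 2: normalize row 1 (÷4) = (0, 1, 9, 3)
  row 0: subtract 7×row1 = (1, 0, 12, 8)
  row 2: subtract 7×row1 = (0, 0, 3, 2)
step 3: normalize row 2 (÷3) = (0, 0, 1, 5)
  row 0: subtract 12×row2 = (1, 0, 0, 0)
  row 1: subtract 9×row2 = (0, 1, 0, 10)

rank = 3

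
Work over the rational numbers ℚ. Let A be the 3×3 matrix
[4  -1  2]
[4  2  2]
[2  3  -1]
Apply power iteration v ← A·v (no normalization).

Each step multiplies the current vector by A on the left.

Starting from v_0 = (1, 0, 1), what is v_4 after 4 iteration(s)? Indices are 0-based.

v_0 = (1, 0, 1).
v_1 = A·v_0 = (6, 6, 1).
v_2 = A·v_1 = (20, 38, 29).
v_3 = A·v_2 = (100, 214, 125).
v_4 = A·v_3 = (436, 1078, 717).

v_4 = (436, 1078, 717)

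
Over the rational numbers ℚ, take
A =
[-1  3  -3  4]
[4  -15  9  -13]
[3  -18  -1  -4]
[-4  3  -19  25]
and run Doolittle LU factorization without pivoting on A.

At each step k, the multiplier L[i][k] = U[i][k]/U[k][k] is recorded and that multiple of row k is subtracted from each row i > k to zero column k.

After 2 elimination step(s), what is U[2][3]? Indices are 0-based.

[col 0] pivot -1
  R1 -= -4*R0 → (0, -3, -3, 3)  (L[1][0] := -4)
  R2 -= -3*R0 → (0, -9, -10, 8)  (L[2][0] := -3)
  R3 -= 4*R0 → (0, -9, -7, 9)  (L[3][0] := 4)
[col 1] pivot -3
  R2 -= 3*R1 → (0, 0, -1, -1)  (L[2][1] := 3)
  R3 -= 3*R1 → (0, 0, 2, 0)  (L[3][1] := 3)

U[2][3] = -1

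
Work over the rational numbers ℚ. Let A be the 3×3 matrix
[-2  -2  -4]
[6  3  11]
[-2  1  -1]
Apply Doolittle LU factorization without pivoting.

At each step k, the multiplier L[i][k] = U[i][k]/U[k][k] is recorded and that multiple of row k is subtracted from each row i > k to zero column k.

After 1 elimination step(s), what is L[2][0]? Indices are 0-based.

L[2][0] = 1

[col 0] pivot -2
  R1 -= -3*R0 → (0, -3, -1)  (L[1][0] := -3)
  R2 -= 1*R0 → (0, 3, 3)  (L[2][0] := 1)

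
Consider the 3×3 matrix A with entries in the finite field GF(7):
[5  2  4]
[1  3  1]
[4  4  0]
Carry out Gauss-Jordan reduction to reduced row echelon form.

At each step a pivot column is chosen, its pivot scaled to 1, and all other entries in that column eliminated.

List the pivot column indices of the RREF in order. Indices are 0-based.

[1] R0 /= 5  ⇒  (1, 6, 5)
     R1 -= 1·R0  ⇒  (0, 4, 3)
     R2 -= 4·R0  ⇒  (0, 1, 1)
[2] R1 /= 4  ⇒  (0, 1, 6)
     R0 -= 6·R1  ⇒  (1, 0, 4)
     R2 -= 1·R1  ⇒  (0, 0, 2)
[3] R2 /= 2  ⇒  (0, 0, 1)
     R0 -= 4·R2  ⇒  (1, 0, 0)
     R1 -= 6·R2  ⇒  (0, 1, 0)

pivot columns: 0, 1, 2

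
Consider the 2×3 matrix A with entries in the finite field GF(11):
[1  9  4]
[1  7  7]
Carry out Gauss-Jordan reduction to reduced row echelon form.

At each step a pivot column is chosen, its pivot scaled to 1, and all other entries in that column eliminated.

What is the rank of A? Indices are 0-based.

[1] R0 /= 1  ⇒  (1, 9, 4)
     R1 -= 1·R0  ⇒  (0, 9, 3)
[2] R1 /= 9  ⇒  (0, 1, 4)
     R0 -= 9·R1  ⇒  (1, 0, 1)

rank = 2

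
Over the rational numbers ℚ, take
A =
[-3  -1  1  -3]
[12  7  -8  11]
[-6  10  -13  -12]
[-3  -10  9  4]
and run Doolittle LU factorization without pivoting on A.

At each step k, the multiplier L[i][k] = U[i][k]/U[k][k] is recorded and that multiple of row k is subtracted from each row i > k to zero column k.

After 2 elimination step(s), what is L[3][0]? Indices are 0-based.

L[3][0] = 1

k=0: U[0][0]=-3
  eliminate (1,0): mult=-4, new row 1: (0, 3, -4, -1); set L[1][0]=-4
  eliminate (2,0): mult=2, new row 2: (0, 12, -15, -6); set L[2][0]=2
  eliminate (3,0): mult=1, new row 3: (0, -9, 8, 7); set L[3][0]=1
k=1: U[1][1]=3
  eliminate (2,1): mult=4, new row 2: (0, 0, 1, -2); set L[2][1]=4
  eliminate (3,1): mult=-3, new row 3: (0, 0, -4, 4); set L[3][1]=-3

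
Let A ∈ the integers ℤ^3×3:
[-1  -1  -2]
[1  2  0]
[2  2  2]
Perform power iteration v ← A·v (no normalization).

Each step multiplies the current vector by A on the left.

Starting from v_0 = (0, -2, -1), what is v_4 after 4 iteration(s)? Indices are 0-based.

v_4 = (-4, 24, 24)

v_0 = (0, -2, -1).
v_1 = A·v_0 = (4, -4, -6).
v_2 = A·v_1 = (12, -4, -12).
v_3 = A·v_2 = (16, 4, -8).
v_4 = A·v_3 = (-4, 24, 24).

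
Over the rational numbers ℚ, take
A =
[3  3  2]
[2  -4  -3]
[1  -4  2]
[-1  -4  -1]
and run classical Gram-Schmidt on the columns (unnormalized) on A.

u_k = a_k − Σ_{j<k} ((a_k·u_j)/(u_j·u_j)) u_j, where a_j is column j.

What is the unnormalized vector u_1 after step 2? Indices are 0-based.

Step 1: u_0 = a_0 = (3, 2, 1, -1).
Step 2: u_1 = a_1 − (1/15)·u_0 = (14/5, -62/15, -61/15, -59/15).

u_1 = (14/5, -62/15, -61/15, -59/15)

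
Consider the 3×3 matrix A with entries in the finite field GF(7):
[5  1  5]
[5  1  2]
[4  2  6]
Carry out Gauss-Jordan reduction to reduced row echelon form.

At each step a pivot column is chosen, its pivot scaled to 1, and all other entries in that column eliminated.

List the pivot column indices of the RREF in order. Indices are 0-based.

pivot columns: 0, 1, 2

[1] R0 /= 5  ⇒  (1, 3, 1)
     R1 -= 5·R0  ⇒  (0, 0, 4)
     R2 -= 4·R0  ⇒  (0, 4, 2)
[2] R1 <-> R2
[2] R1 /= 4  ⇒  (0, 1, 4)
     R0 -= 3·R1  ⇒  (1, 0, 3)
[3] R2 /= 4  ⇒  (0, 0, 1)
     R0 -= 3·R2  ⇒  (1, 0, 0)
     R1 -= 4·R2  ⇒  (0, 1, 0)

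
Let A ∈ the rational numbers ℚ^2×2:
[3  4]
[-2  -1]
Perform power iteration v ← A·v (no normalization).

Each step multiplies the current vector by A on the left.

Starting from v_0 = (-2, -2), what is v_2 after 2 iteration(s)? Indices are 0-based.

v_2 = (-18, 22)

v_0 = (-2, -2).
v_1 = A·v_0 = (-14, 6).
v_2 = A·v_1 = (-18, 22).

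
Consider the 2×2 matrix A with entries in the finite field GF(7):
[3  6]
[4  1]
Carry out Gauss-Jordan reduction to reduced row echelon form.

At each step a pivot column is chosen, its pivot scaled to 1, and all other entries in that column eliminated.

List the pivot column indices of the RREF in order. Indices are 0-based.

pivot columns: 0

[1] R0 /= 3  ⇒  (1, 2)
     R1 -= 4·R0  ⇒  (0, 0)
column 1 empty below row 1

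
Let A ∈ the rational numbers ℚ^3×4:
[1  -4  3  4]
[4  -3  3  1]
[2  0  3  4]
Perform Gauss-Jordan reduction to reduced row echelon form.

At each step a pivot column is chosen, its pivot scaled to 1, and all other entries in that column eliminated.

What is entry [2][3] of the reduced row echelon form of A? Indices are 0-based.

M[2][3] = 68/33

[1] R0 /= 1  ⇒  (1, -4, 3, 4)
     R1 -= 4·R0  ⇒  (0, 13, -9, -15)
     R2 -= 2·R0  ⇒  (0, 8, -3, -4)
[2] R1 /= 13  ⇒  (0, 1, -9/13, -15/13)
     R0 -= -4·R1  ⇒  (1, 0, 3/13, -8/13)
     R2 -= 8·R1  ⇒  (0, 0, 33/13, 68/13)
[3] R2 /= 33/13  ⇒  (0, 0, 1, 68/33)
     R0 -= 3/13·R2  ⇒  (1, 0, 0, -12/11)
     R1 -= -9/13·R2  ⇒  (0, 1, 0, 3/11)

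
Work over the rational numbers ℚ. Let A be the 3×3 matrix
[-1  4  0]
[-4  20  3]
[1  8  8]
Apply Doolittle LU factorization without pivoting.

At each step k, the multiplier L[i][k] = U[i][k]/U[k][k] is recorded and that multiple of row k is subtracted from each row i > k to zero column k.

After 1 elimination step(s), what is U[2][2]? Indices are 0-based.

Step 1: pivot at (0,0) is -1.
  row1 ← row1 − (4)·row0  ⇒  L[1][0]=4, U row1=(0, 4, 3)
  row2 ← row2 − (-1)·row0  ⇒  L[2][0]=-1, U row2=(0, 12, 8)

U[2][2] = 8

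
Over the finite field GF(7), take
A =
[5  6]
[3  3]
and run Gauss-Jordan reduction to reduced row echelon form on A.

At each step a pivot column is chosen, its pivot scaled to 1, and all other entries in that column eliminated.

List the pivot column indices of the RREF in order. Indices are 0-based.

pivot columns: 0, 1

[1] R0 /= 5  ⇒  (1, 4)
     R1 -= 3·R0  ⇒  (0, 5)
[2] R1 /= 5  ⇒  (0, 1)
     R0 -= 4·R1  ⇒  (1, 0)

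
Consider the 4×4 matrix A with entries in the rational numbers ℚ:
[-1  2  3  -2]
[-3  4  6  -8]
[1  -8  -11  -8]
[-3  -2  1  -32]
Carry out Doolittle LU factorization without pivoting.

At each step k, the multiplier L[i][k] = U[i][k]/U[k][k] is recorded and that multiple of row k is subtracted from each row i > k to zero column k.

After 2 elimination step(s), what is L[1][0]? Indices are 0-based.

k=0: U[0][0]=-1
  eliminate (1,0): mult=3, new row 1: (0, -2, -3, -2); set L[1][0]=3
  eliminate (2,0): mult=-1, new row 2: (0, -6, -8, -10); set L[2][0]=-1
  eliminate (3,0): mult=3, new row 3: (0, -8, -8, -26); set L[3][0]=3
k=1: U[1][1]=-2
  eliminate (2,1): mult=3, new row 2: (0, 0, 1, -4); set L[2][1]=3
  eliminate (3,1): mult=4, new row 3: (0, 0, 4, -18); set L[3][1]=4

L[1][0] = 3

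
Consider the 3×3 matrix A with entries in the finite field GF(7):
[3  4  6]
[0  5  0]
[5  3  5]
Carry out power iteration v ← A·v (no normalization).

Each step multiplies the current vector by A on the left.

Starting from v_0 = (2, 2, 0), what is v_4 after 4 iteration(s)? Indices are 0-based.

v_4 = (1, 4, 4)

v_0 = (2, 2, 0).
v_1 = A·v_0 = (0, 3, 2).
v_2 = A·v_1 = (3, 1, 5).
v_3 = A·v_2 = (1, 5, 1).
v_4 = A·v_3 = (1, 4, 4).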